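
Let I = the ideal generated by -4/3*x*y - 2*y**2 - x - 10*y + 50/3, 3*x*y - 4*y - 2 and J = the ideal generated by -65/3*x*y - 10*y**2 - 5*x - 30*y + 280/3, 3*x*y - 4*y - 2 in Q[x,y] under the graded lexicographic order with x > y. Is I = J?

Yes, the ideals are equal.

Since reduced Gröbner bases are canonical representatives of ideals under a given ordering, it suffices to compute and compare them.
Buchberger on the first generating set:
f_1 = -4/3*x*y - 2*y**2 - x - 10*y + 50/3, LT = x*y.
f_2 = 3*x*y - 4*y - 2, LT = x*y.

S(f_1,f_2): lcm = x*y. S = 3/2*y**2 + 3/4*x + 53/6*y - 71/6.
  leading term y**2: no divisor's leading term divides it; move 3/2*y**2 to the remainder.
  leading term x: no divisor's leading term divides it; move 3/4*x to the remainder.
  leading term y: no divisor's leading term divides it; move 53/6*y to the remainder.
  leading term 1: no divisor's leading term divides it; move -71/6 to the remainder.
  remainder 3/2*y**2 + 3/4*x + 53/6*y - 71/6 ≠ 0; add g_3 = 3/2*y**2 + 3/4*x + 53/6*y - 71/6 to the basis.

S(f_1,g_3): lcm = x*y**2. S = 3/2*y**3 - 1/2*x**2 - 185/36*x*y + 15/2*y**2 + 71/9*x - 25/2*y.
  leading term y**3: subtract (y)·g_3 from 3/2*y**3 - 1/2*x**2 - 185/36*x*y + 15/2*y**2 + 71/9*x - 25/2*y → -1/2*x**2 - 53/9*x*y - 4/3*y**2 + 71/9*x - 2/3*y
  leading term x**2: no divisor's leading term divides it; move -1/2*x**2 to the remainder.
  leading term x*y: subtract (53/12)·f_1 from -53/9*x*y - 4/3*y**2 + 71/9*x - 2/3*y → 15/2*y**2 + 443/36*x + 87/2*y - 1325/18
  leading term y**2: subtract (5)·g_3 from 15/2*y**2 + 443/36*x + 87/2*y - 1325/18 → 77/9*x - 2/3*y - 130/9
  leading term x: no divisor's leading term divides it; move 77/9*x to the remainder.
  leading term y: no divisor's leading term divides it; move -2/3*y to the remainder.
  leading term 1: no divisor's leading term divides it; move -130/9 to the remainder.
  remainder -1/2*x**2 + 77/9*x - 2/3*y - 130/9 ≠ 0; add g_4 = -1/2*x**2 + 77/9*x - 2/3*y - 130/9 to the basis.

The other S-polynomials (S(f_2,g_3), S(f_1,g_4), S(f_2,g_4), S(g_3,g_4)) all reduce to 0 modulo the current basis, so we have a Gröbner basis.
Inter-reduce: drop elements whose leading term is divisible by another's, tail-reduce, and make monic.
Reduced Gröbner basis: {x**2 - 154/9*x + 4/3*y + 260/9, x*y - 4/3*y - 2/3, y**2 + 1/2*x + 53/9*y - 71/9}.

Buchberger on the second generating set:
h_1 = -65/3*x*y - 10*y**2 - 5*x - 30*y + 280/3, LT = x*y.
h_2 = 3*x*y - 4*y - 2, LT = x*y.

S(h_1,h_2): lcm = x*y. S = 6/13*y**2 + 3/13*x + 106/39*y - 142/39.
  leading term y**2: no divisor's leading term divides it; move 6/13*y**2 to the remainder.
  leading term x: no divisor's leading term divides it; move 3/13*x to the remainder.
  leading term y: no divisor's leading term divides it; move 106/39*y to the remainder.
  leading term 1: no divisor's leading term divides it; move -142/39 to the remainder.
  remainder 6/13*y**2 + 3/13*x + 106/39*y - 142/39 ≠ 0; add k_3 = 6/13*y**2 + 3/13*x + 106/39*y - 142/39 to the basis.

S(h_1,k_3): lcm = x*y**2. S = 6/13*y**3 - 1/2*x**2 - 662/117*x*y + 18/13*y**2 + 71/9*x - 56/13*y.
  leading term y**3: subtract (y)·k_3 from 6/13*y**3 - 1/2*x**2 - 662/117*x*y + 18/13*y**2 + 71/9*x - 56/13*y → -1/2*x**2 - 53/9*x*y - 4/3*y**2 + 71/9*x - 2/3*y
  leading term x**2: no divisor's leading term divides it; move -1/2*x**2 to the remainder.
  leading term x*y: subtract (53/195)·h_1 from -53/9*x*y - 4/3*y**2 + 71/9*x - 2/3*y → 18/13*y**2 + 1082/117*x + 292/39*y - 2968/117
  leading term y**2: subtract (3)·k_3 from 18/13*y**2 + 1082/117*x + 292/39*y - 2968/117 → 77/9*x - 2/3*y - 130/9
  leading term x: no divisor's leading term divides it; move 77/9*x to the remainder.
  leading term y: no divisor's leading term divides it; move -2/3*y to the remainder.
  leading term 1: no divisor's leading term divides it; move -130/9 to the remainder.
  remainder -1/2*x**2 + 77/9*x - 2/3*y - 130/9 ≠ 0; add k_4 = -1/2*x**2 + 77/9*x - 2/3*y - 130/9 to the basis.

The other S-polynomials (S(h_2,k_3), S(h_1,k_4), S(h_2,k_4), S(k_3,k_4)) all reduce to 0 modulo the current basis, so we have a Gröbner basis.
Inter-reduce: drop elements whose leading term is divisible by another's, tail-reduce, and make monic.
Reduced Gröbner basis: {x**2 - 154/9*x + 4/3*y + 260/9, x*y - 4/3*y - 2/3, y**2 + 1/2*x + 53/9*y - 71/9}.

The two bases agree; hence the ideals are identical.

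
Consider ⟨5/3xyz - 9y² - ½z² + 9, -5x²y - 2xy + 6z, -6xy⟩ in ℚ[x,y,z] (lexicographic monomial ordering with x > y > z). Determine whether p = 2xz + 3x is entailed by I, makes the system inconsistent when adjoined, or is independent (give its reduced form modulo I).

2xz + 3x lies in I (it reduces to 0).

First compute the reduced Gröbner basis of I by Buchberger's algorithm.
f_1 = 5/3xyz - 9y² - ½z² + 9, LT = xyz.
f_2 = -5x²y - 2xy + 6z, LT = x²y.
f_3 = -6xy, LT = xy.

S(f_1,f_2): lcm = x²yz. S = -27/5xy² - ⅖xyz - 3/10xz² + 27/5x + 6/5z².
  reduce S modulo (f_1, f_2, f_3):
  remainder -3/10xz² + 27/5x - 54/25y² + 27/25z² + 54/25 ≠ 0; add h_4 = -3/10xz² + 27/5x - 54/25y² + 27/25z² + 54/25 to the basis.

S(f_1,f_3): lcm = xyz. S = -27/5y² - 3/10z² + 27/5.
  reduce S modulo (f_1, f_2, f_3, h_4):
  remainder -27/5y² - 3/10z² + 27/5 ≠ 0; add h_5 = -27/5y² - 3/10z² + 27/5 to the basis.

S(f_2,f_3): lcm = x²y. S = ⅖xy - 6/5z.
  reduce S modulo (f_1, f_2, f_3, h_4, h_5):
  remainder -6/5z ≠ 0; add h_6 = -6/5z to the basis.

S(f_2,h_5): lcm = x²y². S = -1/18x²z² + x² + ⅖xy² - 6/5yz.
  reduce S modulo (f_1, f_2, f_3, h_4, h_5, h_6):
  remainder -4x ≠ 0; add h_7 = -4x to the basis.

The other S-polynomials (S(f_1,h_4), S(f_2,h_4), S(f_3,h_4), S(f_1,h_5), S(f_3,h_5), S(h_4,h_5), S(f_1,h_6), S(f_2,h_6), S(f_3,h_6), S(h_4,h_6), S(h_5,h_6), S(f_1,h_7), S(f_2,h_7), S(f_3,h_7), S(h_4,h_7), S(h_5,h_7), S(h_6,h_7)) all reduce to 0 modulo the current basis, so we have a Gröbner basis.
Inter-reduce: drop elements whose leading term is divisible by another's, tail-reduce, and make monic.
Reduced Gröbner basis: {x, y² - 1, z}.
Label its elements g_1 = x, g_2 = y² - 1, g_3 = z.

Reduce p = 2xz + 3x modulo G:
  leading term xz: subtract (2z)·g_1 from 2xz + 3x → 3x
  leading term x: subtract (3)·g_1 from 3x → 0
  normal form = 0.
Since the normal form is 0, p ∈ I.

The remainder on division by a Gröbner basis is unique — it is the normal form.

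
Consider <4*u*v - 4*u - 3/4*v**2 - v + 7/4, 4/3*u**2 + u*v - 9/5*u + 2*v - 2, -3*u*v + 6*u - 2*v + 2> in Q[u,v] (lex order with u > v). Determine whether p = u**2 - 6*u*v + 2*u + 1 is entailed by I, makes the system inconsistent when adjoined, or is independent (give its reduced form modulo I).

First compute the reduced Gröbner basis of I by Buchberger's algorithm.
f_1 = 4*u*v - 4*u - 3/4*v**2 - v + 7/4, LT = u*v.
f_2 = 4/3*u**2 + u*v - 9/5*u + 2*v - 2, LT = u**2.
f_3 = -3*u*v + 6*u - 2*v + 2, LT = u*v.

S(f_1,f_2): lcm = u**2*v. S = -u**2 - 15/16*u*v**2 + 11/10*u*v + 7/16*u - 3/2*v**2 + 3/2*v.
  leading term u**2: subtract (-3/4)·f_2 from -u**2 - 15/16*u*v**2 + 11/10*u*v + 7/16*u - 3/2*v**2 + 3/2*v → -15/16*u*v**2 + 37/20*u*v - 73/80*u - 3/2*v**2 + 3*v - 3/2
  leading term u*v**2: subtract (-15/64*v)·f_1 from -15/16*u*v**2 + 37/20*u*v - 73/80*u - 3/2*v**2 + 3*v - 3/2 → 73/80*u*v - 73/80*u - 45/256*v**3 - 111/64*v**2 + 873/256*v - 3/2
  leading term u*v: subtract (73/320)·f_1 from 73/80*u*v - 73/80*u - 45/256*v**3 - 111/64*v**2 + 873/256*v - 3/2 → -45/256*v**3 - 2001/1280*v**2 + 4657/1280*v - 2431/1280
  leading term v**3: no divisor's leading term divides it; move -45/256*v**3 to the remainder.
  leading term v**2: no divisor's leading term divides it; move -2001/1280*v**2 to the remainder.
  leading term v: no divisor's leading term divides it; move 4657/1280*v to the remainder.
  leading term 1: no divisor's leading term divides it; move -2431/1280 to the remainder.
  remainder -45/256*v**3 - 2001/1280*v**2 + 4657/1280*v - 2431/1280 ≠ 0; add h_4 = -45/256*v**3 - 2001/1280*v**2 + 4657/1280*v - 2431/1280 to the basis.

S(f_1,f_3): lcm = u*v. S = u - 3/16*v**2 - 11/12*v + 53/48.
  leading term u: no divisor's leading term divides it; move u to the remainder.
  leading term v**2: no divisor's leading term divides it; move -3/16*v**2 to the remainder.
  leading term v: no divisor's leading term divides it; move -11/12*v to the remainder.
  leading term 1: no divisor's leading term divides it; move 53/48 to the remainder.
  remainder u - 3/16*v**2 - 11/12*v + 53/48 ≠ 0; add h_5 = u - 3/16*v**2 - 11/12*v + 53/48 to the basis.

S(f_2,f_3): lcm = u**2*v. S = 2*u**2 + 3/4*u*v**2 - 121/60*u*v + 2/3*u + 3/2*v**2 - 3/2*v.
  leading term u**2: subtract (3/2)·f_2 from 2*u**2 + 3/4*u*v**2 - 121/60*u*v + 2/3*u + 3/2*v**2 - 3/2*v → 3/4*u*v**2 - 211/60*u*v + 101/30*u + 3/2*v**2 - 9/2*v + 3
  leading term u*v**2: subtract (3/16*v)·f_1 from 3/4*u*v**2 - 211/60*u*v + 101/30*u + 3/2*v**2 - 9/2*v + 3 → -83/30*u*v + 101/30*u + 9/64*v**3 + 27/16*v**2 - 309/64*v + 3
  leading term u*v: subtract (-83/120)·f_1 from -83/30*u*v + 101/30*u + 9/64*v**3 + 27/16*v**2 - 309/64*v + 3 → 3/5*u + 9/64*v**3 + 187/160*v**2 - 5299/960*v + 2021/480
  leading term u: subtract (3/5)·h_5 from 3/5*u + 9/64*v**3 + 187/160*v**2 - 5299/960*v + 2021/480 → 9/64*v**3 + 41/32*v**2 - 4771/960*v + 1703/480
  leading term v**3: subtract (-4/5)·h_4 from 9/64*v**3 + 41/32*v**2 - 4771/960*v + 1703/480 → 49/1600*v**2 - 2471/1200*v + 9737/4800
  leading term v**2: no divisor's leading term divides it; move 49/1600*v**2 to the remainder.
  leading term v: no divisor's leading term divides it; move -2471/1200*v to the remainder.
  leading term 1: no divisor's leading term divides it; move 9737/4800 to the remainder.
  remainder 49/1600*v**2 - 2471/1200*v + 9737/4800 ≠ 0; add h_6 = 49/1600*v**2 - 2471/1200*v + 9737/4800 to the basis.

S(f_3,h_4): lcm = u*v**3. S = -817/75*u*v**2 + 4657/225*u*v - 2431/225*u + 2/3*v**3 - 2/3*v**2.
  leading term u*v**2: subtract (-817/300*v)·f_1 from -817/75*u*v**2 + 4657/225*u*v - 2431/225*u + 2/3*v**3 - 2/3*v**2 → 2206/225*u*v - 2431/225*u - 1651/1200*v**3 - 339/100*v**2 + 5719/1200*v
  leading term u*v: subtract (1103/450)·f_1 from 2206/225*u*v - 2431/225*u - 1651/1200*v**3 - 339/100*v**2 + 5719/1200*v → -u - 1651/1200*v**3 - 931/600*v**2 + 25981/3600*v - 7721/1800
  leading term u: subtract (-1)·h_5 from -u - 1651/1200*v**3 - 931/600*v**2 + 25981/3600*v - 7721/1800 → -1651/1200*v**3 - 2087/1200*v**2 + 22681/3600*v - 11467/3600
  leading term v**3: subtract (26416/3375)·h_4 from -1651/1200*v**3 - 2087/1200*v**2 + 22681/3600*v - 11467/3600 → 236173/22500*v**2 - 374227/16875*v + 788389/67500
  leading term v**2: subtract (539824/1575)·h_6 from 236173/22500*v**2 - 374227/16875*v + 788389/67500 → 2307128/3375*v - 2307128/3375
  leading term v: no divisor's leading term divides it; move 2307128/3375*v to the remainder.
  leading term 1: no divisor's leading term divides it; move -2307128/3375 to the remainder.
  remainder 2307128/3375*v - 2307128/3375 ≠ 0; add h_7 = 2307128/3375*v - 2307128/3375 to the basis.

The other S-polynomials (S(f_1,h_4), S(f_2,h_4), S(f_1,h_5), S(f_2,h_5), S(f_3,h_5), S(h_4,h_5), S(f_1,h_6), S(f_2,h_6), S(f_3,h_6), S(h_4,h_6), S(h_5,h_6), S(f_1,h_7), S(f_2,h_7), S(f_3,h_7), S(h_4,h_7), S(h_5,h_7), S(h_6,h_7)) all reduce to 0 modulo the current basis, so we have a Gröbner basis.
Inter-reduce: drop elements whose leading term is divisible by another's, tail-reduce, and make monic.
Reduced Gröbner basis: {u, v - 1}.
Label its elements g_1 = u, g_2 = v - 1.

Reduce p = u**2 - 6*u*v + 2*u + 1 modulo G:
  leading term u**2: subtract (u)·g_1 from u**2 - 6*u*v + 2*u + 1 → -6*u*v + 2*u + 1
  leading term u*v: subtract (-6*v)·g_1 from -6*u*v + 2*u + 1 → 2*u + 1
  leading term u: subtract (2)·g_1 from 2*u + 1 → 1
  leading term 1: no divisor's leading term divides it; move 1 to the remainder.
  normal form = 1.
The normal form is nonzero, so p ∉ I. Since p minus its normal form lies in I, I + (p) = I + (r) where r = 1; decide whether this ideal is the whole ring.
Here r = 1 is a nonzero constant, hence a unit: 1 ∈ I + (p), the Gröbner basis of I + (p) is {1}, and the enlarged system has no common solution — adjoining p is inconsistent.

The remainder on division by a Gröbner basis is unique — it is the normal form.

Adjoining u**2 - 6*u*v + 2*u + 1 makes the ideal the whole ring: the system is inconsistent.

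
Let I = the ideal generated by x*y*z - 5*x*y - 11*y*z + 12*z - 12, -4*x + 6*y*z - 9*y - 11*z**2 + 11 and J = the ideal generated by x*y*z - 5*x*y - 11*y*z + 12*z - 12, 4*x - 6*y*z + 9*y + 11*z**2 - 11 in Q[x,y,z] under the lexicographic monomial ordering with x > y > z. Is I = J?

Yes, the ideals are equal.

Two ideals are equal iff their reduced Gröbner bases coincide (the reduced basis is unique for a fixed ordering).
Buchberger on the first generating set:
f_1 = x*y*z - 5*x*y - 11*y*z + 12*z - 12, LT = x*y*z.
f_2 = -4*x + 6*y*z - 9*y - 11*z**2 + 11, LT = x.

S(f_1,f_2): lcm = x*y*z. S = -5*x*y + 3/2*y**2*z**2 - 9/4*y**2*z - 11/4*y*z**3 - 33/4*y*z + 12*z - 12.
  leading term x*y: subtract (5/4*y)·f_2 from -5*x*y + 3/2*y**2*z**2 - 9/4*y**2*z - 11/4*y*z**3 - 33/4*y*z + 12*z - 12 → 3/2*y**2*z**2 - 39/4*y**2*z + 45/4*y**2 - 11/4*y*z**3 + 55/4*y*z**2 - 33/4*y*z - 55/4*y + 12*z - 12
  leading term y**2*z**2: no divisor's leading term divides it; move 3/2*y**2*z**2 to the remainder.
  leading term y**2*z: no divisor's leading term divides it; move -39/4*y**2*z to the remainder.
  leading term y**2: no divisor's leading term divides it; move 45/4*y**2 to the remainder.
  leading term y*z**3: no divisor's leading term divides it; move -11/4*y*z**3 to the remainder.
  leading term y*z**2: no divisor's leading term divides it; move 55/4*y*z**2 to the remainder.
  leading term y*z: no divisor's leading term divides it; move -33/4*y*z to the remainder.
  leading term y: no divisor's leading term divides it; move -55/4*y to the remainder.
  leading term z: no divisor's leading term divides it; move 12*z to the remainder.
  leading term 1: no divisor's leading term divides it; move -12 to the remainder.
  remainder 3/2*y**2*z**2 - 39/4*y**2*z + 45/4*y**2 - 11/4*y*z**3 + 55/4*y*z**2 - 33/4*y*z - 55/4*y + 12*z - 12 ≠ 0; add g_3 = 3/2*y**2*z**2 - 39/4*y**2*z + 45/4*y**2 - 11/4*y*z**3 + 55/4*y*z**2 - 33/4*y*z - 55/4*y + 12*z - 12 to the basis.

The other S-polynomials (S(f_1,g_3), S(f_2,g_3)) all reduce to 0 modulo the current basis, so we have a Gröbner basis.
Inter-reduce: drop elements whose leading term is divisible by another's, tail-reduce, and make monic.
Reduced Gröbner basis: {x - 3/2*y*z + 9/4*y + 11/4*z**2 - 11/4, y**2*z**2 - 13/2*y**2*z + 15/2*y**2 - 11/6*y*z**3 + 55/6*y*z**2 - 11/2*y*z - 55/6*y + 8*z - 8}.

Buchberger on the second generating set:
h_1 = x*y*z - 5*x*y - 11*y*z + 12*z - 12, LT = x*y*z.
h_2 = 4*x - 6*y*z + 9*y + 11*z**2 - 11, LT = x.

S(h_1,h_2): lcm = x*y*z. S = -5*x*y + 3/2*y**2*z**2 - 9/4*y**2*z - 11/4*y*z**3 - 33/4*y*z + 12*z - 12.
  leading term x*y: subtract (-5/4*y)·h_2 from -5*x*y + 3/2*y**2*z**2 - 9/4*y**2*z - 11/4*y*z**3 - 33/4*y*z + 12*z - 12 → 3/2*y**2*z**2 - 39/4*y**2*z + 45/4*y**2 - 11/4*y*z**3 + 55/4*y*z**2 - 33/4*y*z - 55/4*y + 12*z - 12
  leading term y**2*z**2: no divisor's leading term divides it; move 3/2*y**2*z**2 to the remainder.
  leading term y**2*z: no divisor's leading term divides it; move -39/4*y**2*z to the remainder.
  leading term y**2: no divisor's leading term divides it; move 45/4*y**2 to the remainder.
  leading term y*z**3: no divisor's leading term divides it; move -11/4*y*z**3 to the remainder.
  leading term y*z**2: no divisor's leading term divides it; move 55/4*y*z**2 to the remainder.
  leading term y*z: no divisor's leading term divides it; move -33/4*y*z to the remainder.
  leading term y: no divisor's leading term divides it; move -55/4*y to the remainder.
  leading term z: no divisor's leading term divides it; move 12*z to the remainder.
  leading term 1: no divisor's leading term divides it; move -12 to the remainder.
  remainder 3/2*y**2*z**2 - 39/4*y**2*z + 45/4*y**2 - 11/4*y*z**3 + 55/4*y*z**2 - 33/4*y*z - 55/4*y + 12*z - 12 ≠ 0; add k_3 = 3/2*y**2*z**2 - 39/4*y**2*z + 45/4*y**2 - 11/4*y*z**3 + 55/4*y*z**2 - 33/4*y*z - 55/4*y + 12*z - 12 to the basis.

The other S-polynomials (S(h_1,k_3), S(h_2,k_3)) all reduce to 0 modulo the current basis, so we have a Gröbner basis.
Inter-reduce: drop elements whose leading term is divisible by another's, tail-reduce, and make monic.
Reduced Gröbner basis: {x - 3/2*y*z + 9/4*y + 11/4*z**2 - 11/4, y**2*z**2 - 13/2*y**2*z + 15/2*y**2 - 11/6*y*z**3 + 55/6*y*z**2 - 11/2*y*z - 55/6*y + 8*z - 8}.

Same reduced basis, so the two generating sets span the same ideal.
The same test decides containment: I ⊆ J iff every generator of I reduces to 0 modulo a Gröbner basis of J.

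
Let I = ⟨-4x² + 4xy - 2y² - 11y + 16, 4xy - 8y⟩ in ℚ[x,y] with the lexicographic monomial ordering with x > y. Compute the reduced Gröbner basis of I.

G = {x² + ½y² + ¾y - 4, xy - 2y, y³ + 3/2y²}

The reduced Gröbner basis is the canonical form of the ideal for this ordering.

f_1 = -4x² + 4xy - 2y² - 11y + 16, LT = x².
f_2 = 4xy - 8y, LT = xy.

S(f_1,f_2): lcm = x²y. S = -xy² + 2xy + ½y³ + 11/4y² - 4y.
  leading term xy²: subtract (-¼y)·f_2 from -xy² + 2xy + ½y³ + 11/4y² - 4y → 2xy + ½y³ + ¾y² - 4y
  leading term xy: subtract (½)·f_2 from 2xy + ½y³ + ¾y² - 4y → ½y³ + ¾y²
  leading term y³: no divisor's leading term divides it; move ½y³ to the remainder.
  leading term y²: no divisor's leading term divides it; move ¾y² to the remainder.
  remainder ½y³ + ¾y² ≠ 0; add g_3 = ½y³ + ¾y² to the basis.

The other S-polynomials (S(f_1,g_3), S(f_2,g_3)) all reduce to 0 modulo the current basis, so we have a Gröbner basis.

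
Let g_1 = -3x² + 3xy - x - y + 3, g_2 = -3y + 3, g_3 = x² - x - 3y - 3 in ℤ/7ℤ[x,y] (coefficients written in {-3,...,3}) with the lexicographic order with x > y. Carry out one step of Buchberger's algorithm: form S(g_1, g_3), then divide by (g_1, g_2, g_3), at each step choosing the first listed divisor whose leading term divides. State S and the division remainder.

lcm(LM(g_1), LM(g_3)) = x².
S = (lcm/LT(g_1))·g_1 − (lcm/LT(g_3))·g_3 = -xy - x + y + 2.
Reduce S modulo (g_1, g_2, g_3) in that order:
  leading term xy: subtract (-2x)·g_2 from -xy - x + y + 2 → -2x + y + 2
  leading term x: no divisor's leading term divides it; move -2x to the remainder.
  leading term y: subtract (2)·g_2 from y + 2 → 3
  leading term 1: no divisor's leading term divides it; move 3 to the remainder.
The remainder -2x + 3 is nonzero, so it would be added as the next basis element.

S(g_1, g_3) = -xy - x + y + 2; remainder on division = -2x + 3.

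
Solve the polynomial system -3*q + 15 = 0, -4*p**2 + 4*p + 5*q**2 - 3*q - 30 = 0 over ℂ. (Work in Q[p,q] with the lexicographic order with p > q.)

{(-4, 5), (5, 5)}

Compute a lex Gröbner basis by Buchberger's algorithm.
f_1 = -3*q + 15, LT = q.
f_2 = -4*p**2 + 4*p + 5*q**2 - 3*q - 30, LT = p**2.

S(f_1,f_2): leading monomials are coprime, so the S-polynomial reduces to 0 (Buchberger's first criterion).
Every S-polynomial of the final basis reduces to 0, so we have a Gröbner basis.
Inter-reduce: drop elements whose leading term is divisible by another's, tail-reduce, and make monic.
Reduced Gröbner basis: {p**2 - p - 20, q - 5}.

Elimination: the polynomial q - 5 lies in the elimination ideal for q, so q ∈ {5}. For each such q, the remaining basis elements (now univariate) give the rest of the solution.
  q = 5: the earlier basis element becomes p**2 - p - 20 = 0, giving p = -4, 5 — points (-4, 5), (5, 5).
Substituting each solution back into the original system confirms all equations vanish.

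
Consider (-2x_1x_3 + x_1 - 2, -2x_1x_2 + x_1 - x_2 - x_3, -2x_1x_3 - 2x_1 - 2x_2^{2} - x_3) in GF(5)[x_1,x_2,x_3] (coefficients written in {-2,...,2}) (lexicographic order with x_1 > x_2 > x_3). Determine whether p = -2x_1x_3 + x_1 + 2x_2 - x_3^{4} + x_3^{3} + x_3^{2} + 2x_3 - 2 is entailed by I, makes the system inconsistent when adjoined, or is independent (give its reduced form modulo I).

-2x_1x_3 + x_1 + 2x_2 - x_3^{4} + x_3^{3} + x_3^{2} + 2x_3 - 2 lies in I (it reduces to 0).

First compute the reduced Gröbner basis of I by Buchberger's algorithm.
f_1 = -2x_1x_3 + x_1 - 2, LT = x_1x_3.
f_2 = -2x_1x_2 + x_1 - x_2 - x_3, LT = x_1x_2.
f_3 = -2x_1x_3 - 2x_1 - 2x_2^{2} - x_3, LT = x_1x_3.

S(f_1,f_2): lcm = x_1x_2x_3. S = 2x_1x_2 - 2x_1x_3 + 2x_2x_3 + x_2 + 2x_3^{2}.
  leading term x_1x_2: subtract (-1)·f_2 from 2x_1x_2 - 2x_1x_3 + 2x_2x_3 + x_2 + 2x_3^{2} → -2x_1x_3 + x_1 + 2x_2x_3 + 2x_3^{2} - x_3
  leading term x_1x_3: subtract (1)·f_1 from -2x_1x_3 + x_1 + 2x_2x_3 + 2x_3^{2} - x_3 → 2x_2x_3 + 2x_3^{2} - x_3 + 2
  leading term x_2x_3: no divisor's leading term divides it; move 2x_2x_3 to the remainder.
  leading term x_3^{2}: no divisor's leading term divides it; move 2x_3^{2} to the remainder.
  leading term x_3: no divisor's leading term divides it; move -x_3 to the remainder.
  leading term 1: no divisor's leading term divides it; move 2 to the remainder.
  remainder 2x_2x_3 + 2x_3^{2} - x_3 + 2 ≠ 0; add h_4 = 2x_2x_3 + 2x_3^{2} - x_3 + 2 to the basis.

S(f_1,f_3): lcm = x_1x_3. S = x_1 - x_2^{2} + 2x_3 + 1.
  leading term x_1: no divisor's leading term divides it; move x_1 to the remainder.
  leading term x_2^{2}: no divisor's leading term divides it; move -x_2^{2} to the remainder.
  leading term x_3: no divisor's leading term divides it; move 2x_3 to the remainder.
  leading term 1: no divisor's leading term divides it; move 1 to the remainder.
  remainder x_1 - x_2^{2} + 2x_3 + 1 ≠ 0; add h_5 = x_1 - x_2^{2} + 2x_3 + 1 to the basis.

S(f_2,f_3): lcm = x_1x_2x_3. S = -x_1x_2 + 2x_1x_3 - x_2^{3} - 2x_3^{2}.
  leading term x_1x_2: subtract (-2)·f_2 from -x_1x_2 + 2x_1x_3 - x_2^{3} - 2x_3^{2} → 2x_1x_3 + 2x_1 - x_2^{3} - 2x_2 - 2x_3^{2} - 2x_3
  leading term x_1x_3: subtract (-1)·f_1 from 2x_1x_3 + 2x_1 - x_2^{3} - 2x_2 - 2x_3^{2} - 2x_3 → -2x_1 - x_2^{3} - 2x_2 - 2x_3^{2} - 2x_3 - 2
  leading term x_1: subtract (-2)·h_5 from -2x_1 - x_2^{3} - 2x_2 - 2x_3^{2} - 2x_3 - 2 → -x_2^{3} - 2x_2^{2} - 2x_2 - 2x_3^{2} + 2x_3
  leading term x_2^{3}: no divisor's leading term divides it; move -x_2^{3} to the remainder.
  leading term x_2^{2}: no divisor's leading term divides it; move -2x_2^{2} to the remainder.
  leading term x_2: no divisor's leading term divides it; move -2x_2 to the remainder.
  leading term x_3^{2}: no divisor's leading term divides it; move -2x_3^{2} to the remainder.
  leading term x_3: no divisor's leading term divides it; move 2x_3 to the remainder.
  remainder -x_2^{3} - 2x_2^{2} - 2x_2 - 2x_3^{2} + 2x_3 ≠ 0; add h_6 = -x_2^{3} - 2x_2^{2} - 2x_2 - 2x_3^{2} + 2x_3 to the basis.

S(f_1,h_5): lcm = x_1x_3. S = 2x_1 + x_2^{2}x_3 - 2x_3^{2} - x_3 + 1.
  leading term x_1: subtract (2)·h_5 from 2x_1 + x_2^{2}x_3 - 2x_3^{2} - x_3 + 1 → x_2^{2}x_3 + 2x_2^{2} - 2x_3^{2} - 1
  leading term x_2^{2}x_3: subtract (-2x_2)·h_4 from x_2^{2}x_3 + 2x_2^{2} - 2x_3^{2} - 1 → 2x_2^{2} - x_2x_3^{2} - 2x_2x_3 - x_2 - 2x_3^{2} - 1
  leading term x_2^{2}: no divisor's leading term divides it; move 2x_2^{2} to the remainder.
  leading term x_2x_3^{2}: subtract (2x_3)·h_4 from -x_2x_3^{2} - 2x_2x_3 - x_2 - 2x_3^{2} - 1 → -2x_2x_3 - x_2 + x_3^{3} + x_3 - 1
  leading term x_2x_3: subtract (-1)·h_4 from -2x_2x_3 - x_2 + x_3^{3} + x_3 - 1 → -x_2 + x_3^{3} + 2x_3^{2} + 1
  leading term x_2: no divisor's leading term divides it; move -x_2 to the remainder.
  leading term x_3^{3}: no divisor's leading term divides it; move x_3^{3} to the remainder.
  leading term x_3^{2}: no divisor's leading term divides it; move 2x_3^{2} to the remainder.
  leading term 1: no divisor's leading term divides it; move 1 to the remainder.
  remainder 2x_2^{2} - x_2 + x_3^{3} + 2x_3^{2} + 1 ≠ 0; add h_7 = 2x_2^{2} - x_2 + x_3^{3} + 2x_3^{2} + 1 to the basis.

S(h_4,h_6): lcm = x_2^{3}x_3. S = x_2^{2}x_3^{2} + x_2^{2} - 2x_2x_3 - 2x_3^{3} + 2x_3^{2}.
  leading term x_2^{2}x_3^{2}: subtract (-2x_2x_3)·h_4 from x_2^{2}x_3^{2} + x_2^{2} - 2x_2x_3 - 2x_3^{3} + 2x_3^{2} → x_2^{2} - x_2x_3^{3} - 2x_2x_3^{2} + 2x_2x_3 - 2x_3^{3} + 2x_3^{2}
  leading term x_2^{2}: subtract (-2)·h_7 from x_2^{2} - x_2x_3^{3} - 2x_2x_3^{2} + 2x_2x_3 - 2x_3^{3} + 2x_3^{2} → -x_2x_3^{3} - 2x_2x_3^{2} + 2x_2x_3 - 2x_2 + x_3^{2} + 2
  leading term x_2x_3^{3}: subtract (2x_3^{2})·h_4 from -x_2x_3^{3} - 2x_2x_3^{2} + 2x_2x_3 - 2x_2 + x_3^{2} + 2 → -2x_2x_3^{2} + 2x_2x_3 - 2x_2 + x_3^{4} + 2x_3^{3} + 2x_3^{2} + 2
  leading term x_2x_3^{2}: subtract (-x_3)·h_4 from -2x_2x_3^{2} + 2x_2x_3 - 2x_2 + x_3^{4} + 2x_3^{3} + 2x_3^{2} + 2 → 2x_2x_3 - 2x_2 + x_3^{4} - x_3^{3} + x_3^{2} + 2x_3 + 2
  leading term x_2x_3: subtract (1)·h_4 from 2x_2x_3 - 2x_2 + x_3^{4} - x_3^{3} + x_3^{2} + 2x_3 + 2 → -2x_2 + x_3^{4} - x_3^{3} - x_3^{2} - 2x_3
  leading term x_2: no divisor's leading term divides it; move -2x_2 to the remainder.
  leading term x_3^{4}: no divisor's leading term divides it; move x_3^{4} to the remainder.
  leading term x_3^{3}: no divisor's leading term divides it; move -x_3^{3} to the remainder.
  leading term x_3^{2}: no divisor's leading term divides it; move -x_3^{2} to the remainder.
  leading term x_3: no divisor's leading term divides it; move -2x_3 to the remainder.
  remainder -2x_2 + x_3^{4} - x_3^{3} - x_3^{2} - 2x_3 ≠ 0; add h_8 = -2x_2 + x_3^{4} - x_3^{3} - x_3^{2} - 2x_3 to the basis.

S(h_4,h_8): lcm = x_2x_3. S = -2x_3^{5} + 2x_3^{4} + 2x_3^{3} + 2x_3 + 1.
  leading term x_3^{5}: no divisor's leading term divides it; move -2x_3^{5} to the remainder.
  leading term x_3^{4}: no divisor's leading term divides it; move 2x_3^{4} to the remainder.
  leading term x_3^{3}: no divisor's leading term divides it; move 2x_3^{3} to the remainder.
  leading term x_3: no divisor's leading term divides it; move 2x_3 to the remainder.
  leading term 1: no divisor's leading term divides it; move 1 to the remainder.
  remainder -2x_3^{5} + 2x_3^{4} + 2x_3^{3} + 2x_3 + 1 ≠ 0; add h_9 = -2x_3^{5} + 2x_3^{4} + 2x_3^{3} + 2x_3 + 1 to the basis.

The other S-polynomials (S(f_1,h_4), S(f_2,h_4), S(f_3,h_4), S(f_2,h_5), S(f_3,h_5), S(h_4,h_5), S(f_1,h_6), S(f_2,h_6), S(f_3,h_6), S(h_5,h_6), S(f_1,h_7), S(f_2,h_7), S(f_3,h_7), S(h_4,h_7), S(h_5,h_7), S(h_6,h_7), S(f_1,h_8), S(f_2,h_8), S(f_3,h_8), S(h_5,h_8), S(h_6,h_8), S(h_7,h_8), S(f_1,h_9), S(f_2,h_9), S(f_3,h_9), S(h_4,h_9), S(h_5,h_9), S(h_6,h_9), S(h_7,h_9), S(h_8,h_9)) all reduce to 0 modulo the current basis, so we have a Gröbner basis.
Inter-reduce: drop elements whose leading term is divisible by another's, tail-reduce, and make monic.
Reduced Gröbner basis: {x_1 + x_3^{4} + 2x_3^{3} - 1, x_2 + 2x_3^{4} - 2x_3^{3} - 2x_3^{2} + x_3, x_3^{5} - x_3^{4} - x_3^{3} - x_3 + 2}.
Label its elements g_1 = x_1 + x_3^{4} + 2x_3^{3} - 1, g_2 = x_2 + 2x_3^{4} - 2x_3^{3} - 2x_3^{2} + x_3, g_3 = x_3^{5} - x_3^{4} - x_3^{3} - x_3 + 2.

Reduce p = -2x_1x_3 + x_1 + 2x_2 - x_3^{4} + x_3^{3} + x_3^{2} + 2x_3 - 2 modulo G:
  leading term x_1x_3: subtract (-2x_3)·g_1 from -2x_1x_3 + x_1 + 2x_2 - x_3^{4} + x_3^{3} + x_3^{2} + 2x_3 - 2 → x_1 + 2x_2 + 2x_3^{5} - 2x_3^{4} + x_3^{3} + x_3^{2} - 2
  leading term x_1: subtract (1)·g_1 from x_1 + 2x_2 + 2x_3^{5} - 2x_3^{4} + x_3^{3} + x_3^{2} - 2 → 2x_2 + 2x_3^{5} + 2x_3^{4} - x_3^{3} + x_3^{2} - 1
  leading term x_2: subtract (2)·g_2 from 2x_2 + 2x_3^{5} + 2x_3^{4} - x_3^{3} + x_3^{2} - 1 → 2x_3^{5} - 2x_3^{4} - 2x_3^{3} - 2x_3 - 1
  leading term x_3^{5}: subtract (2)·g_3 from 2x_3^{5} - 2x_3^{4} - 2x_3^{3} - 2x_3 - 1 → 0
  normal form = 0.
Since the normal form is 0, p ∈ I.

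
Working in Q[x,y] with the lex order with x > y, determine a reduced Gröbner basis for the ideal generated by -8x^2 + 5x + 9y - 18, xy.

G = {x^2 - 5/8x - 9/8y + 9/4, xy, y^2 - 2y}

f_1 = -8x^2 + 5x + 9y - 18, LT = x^2.
f_2 = xy, LT = xy.

S(f_1,f_2): lcm = x^2y. S = -5/8xy - 9/8y^2 + 9/4y.
  reduce S modulo (f_1, f_2):
  remainder -9/8y^2 + 9/4y ≠ 0; add g_3 = -9/8y^2 + 9/4y to the basis.

The other S-polynomials (S(f_1,g_3), S(f_2,g_3)) all reduce to 0 modulo the current basis, so we have a Gröbner basis.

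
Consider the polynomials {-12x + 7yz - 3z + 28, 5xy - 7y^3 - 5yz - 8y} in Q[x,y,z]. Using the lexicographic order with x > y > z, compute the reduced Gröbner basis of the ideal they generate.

This is the nonlinear analogue of row-reducing a linear system.

f_1 = -12x + 7yz - 3z + 28, LT = x.
f_2 = 5xy - 7y^3 - 5yz - 8y, LT = xy.

S(f_1,f_2): lcm = xy. S = 7/5y^3 - 7/12y^2z + 5/4yz - 11/15y.
  leading term y^3: no divisor's leading term divides it; move 7/5y^3 to the remainder.
  leading term y^2z: no divisor's leading term divides it; move -7/12y^2z to the remainder.
  leading term yz: no divisor's leading term divides it; move 5/4yz to the remainder.
  leading term y: no divisor's leading term divides it; move -11/15y to the remainder.
  remainder 7/5y^3 - 7/12y^2z + 5/4yz - 11/15y ≠ 0; add g_3 = 7/5y^3 - 7/12y^2z + 5/4yz - 11/15y to the basis.

The other S-polynomials (S(f_1,g_3), S(f_2,g_3)) all reduce to 0 modulo the current basis, so we have a Gröbner basis.
Inter-reduce: drop elements whose leading term is divisible by another's, tail-reduce, and make monic.

G = {x - 7/12yz + 1/4z - 7/3, y^3 - 5/12y^2z + 25/28yz - 11/21y}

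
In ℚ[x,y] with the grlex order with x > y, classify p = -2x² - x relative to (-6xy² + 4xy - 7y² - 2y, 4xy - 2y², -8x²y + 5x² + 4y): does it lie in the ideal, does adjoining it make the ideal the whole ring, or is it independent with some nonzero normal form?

-2x² - x is independent of I; its normal form modulo I is -x.

First compute the reduced Gröbner basis of I by Buchberger's algorithm.
f_1 = -6xy² + 4xy - 7y² - 2y, LT = xy².
f_2 = 4xy - 2y², LT = xy.
f_3 = -8x²y + 5x² + 4y, LT = x²y.

S(f_1,f_2): lcm = xy². S = ½y³ - ⅔xy + 7/6y² + ⅓y.
  leading term y³: no divisor's leading term divides it; move ½y³ to the remainder.
  leading term xy: subtract (-⅙)·f_2 from -⅔xy + 7/6y² + ⅓y → ⅚y² + ⅓y
  leading term y²: no divisor's leading term divides it; move ⅚y² to the remainder.
  leading term y: no divisor's leading term divides it; move ⅓y to the remainder.
  remainder ½y³ + ⅚y² + ⅓y ≠ 0; add h_4 = ½y³ + ⅚y² + ⅓y to the basis.

S(f_1,f_3): lcm = x²y². S = -1/24x²y + 7/6xy² + ⅓xy + ½y².
  leading term x²y: subtract (-1/96x)·f_2 from -1/24x²y + 7/6xy² + ⅓xy + ½y² → 55/48xy² + ⅓xy + ½y²
  leading term xy²: subtract (-55/288)·f_1 from 55/48xy² + ⅓xy + ½y² → 79/72xy - 241/288y² - 55/144y
  leading term xy: subtract (79/288)·f_2 from 79/72xy - 241/288y² - 55/144y → -83/288y² - 55/144y
  leading term y²: no divisor's leading term divides it; move -83/288y² to the remainder.
  leading term y: no divisor's leading term divides it; move -55/144y to the remainder.
  remainder -83/288y² - 55/144y ≠ 0; add h_5 = -83/288y² - 55/144y to the basis.

S(f_2,f_3): lcm = x²y. S = -½xy² + ⅝x² + ½y.
  leading term xy²: subtract (1/12)·f_1 from -½xy² + ⅝x² + ½y → ⅝x² - ⅓xy + 7/12y² + ⅔y
  leading term x²: no divisor's leading term divides it; move ⅝x² to the remainder.
  leading term xy: subtract (-1/12)·f_2 from -⅓xy + 7/12y² + ⅔y → 5/12y² + ⅔y
  leading term y²: subtract (-120/83)·h_5 from 5/12y² + ⅔y → 19/166y
  leading term y: no divisor's leading term divides it; move 19/166y to the remainder.
  remainder ⅝x² + 19/166y ≠ 0; add h_6 = ⅝x² + 19/166y to the basis.

S(f_3,h_4): lcm = x²y³. S = -55/24x²y² - ⅔x²y - ½y³.
  leading term x²y²: subtract (55/144x)·f_1 from -55/24x²y² - ⅔x²y - ½y³ → -79/36x²y + 385/144xy² - ½y³ + 55/72xy
  leading term x²y: subtract (-79/144x)·f_2 from -79/36x²y + 385/144xy² - ½y³ + 55/72xy → 227/144xy² - ½y³ + 55/72xy
  leading term xy²: subtract (-227/864)·f_1 from 227/144xy² - ½y³ + 55/72xy → -½y³ + 49/27xy - 1589/864y² - 227/432y
  leading term y³: subtract (-1)·h_4 from -½y³ + 49/27xy - 1589/864y² - 227/432y → 49/27xy - 869/864y² - 83/432y
  leading term xy: subtract (49/108)·f_2 from 49/27xy - 869/864y² - 83/432y → -85/864y² - 83/432y
  leading term y²: subtract (85/249)·h_5 from -85/864y² - 83/432y → -41/664y
  leading term y: no divisor's leading term divides it; move -41/664y to the remainder.
  remainder -41/664y ≠ 0; add h_7 = -41/664y to the basis.

The other S-polynomials (S(f_1,h_4), S(f_2,h_4), S(f_1,h_5), S(f_2,h_5), S(f_3,h_5), S(h_4,h_5), S(f_1,h_6), S(f_2,h_6), S(f_3,h_6), S(h_4,h_6), S(h_5,h_6), S(f_1,h_7), S(f_2,h_7), S(f_3,h_7), S(h_4,h_7), S(h_5,h_7), S(h_6,h_7)) all reduce to 0 modulo the current basis, so we have a Gröbner basis.
Inter-reduce: drop elements whose leading term is divisible by another's, tail-reduce, and make monic.
Reduced Gröbner basis: {x², y}.
Label its elements g_1 = x², g_2 = y.

Reduce p = -2x² - x modulo G:
  leading term x²: subtract (-2)·g_1 from -2x² - x → -x
  leading term x: no divisor's leading term divides it; move -x to the remainder.
  normal form = -x.
The normal form is nonzero, so p ∉ I. Since p minus its normal form lies in I, I + (p) = I + (r) where r = -x; decide whether this ideal is the whole ring.
Run Buchberger on G together with r (pairs among the g_i already reduce to 0 since G is a Gröbner basis):
g_1 = x², LT = x².
g_2 = y, LT = y.
r = -x, LT = x.

The S-polynomials (S(g_1,g_2), S(g_1,r), S(g_2,r)) all reduce to 0 modulo the current basis, so we have a Gröbner basis.
Inter-reduce: drop elements whose leading term is divisible by another's, tail-reduce, and make monic.
Reduced Gröbner basis: {x, y}.
The reduced Gröbner basis of I + (p) is {x, y} ≠ {1}, a proper ideal, so the enlarged system stays consistent: p is independent of I, with normal form -x.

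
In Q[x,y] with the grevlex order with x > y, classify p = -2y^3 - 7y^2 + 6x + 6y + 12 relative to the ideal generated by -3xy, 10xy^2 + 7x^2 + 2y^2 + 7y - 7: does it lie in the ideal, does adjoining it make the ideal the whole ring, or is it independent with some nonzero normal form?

Adjoining -2y^3 - 7y^2 + 6x + 6y + 12 makes the ideal the whole ring: the system is inconsistent.

First compute the reduced Gröbner basis of I by Buchberger's algorithm.
f_1 = -3xy, LT = xy.
f_2 = 10xy^2 + 7x^2 + 2y^2 + 7y - 7, LT = xy^2.

S(f_1,f_2): lcm = xy^2. S = -7/10x^2 - 1/5y^2 - 7/10y + 7/10.
  reduce S modulo (f_1, f_2):
  remainder -7/10x^2 - 1/5y^2 - 7/10y + 7/10 ≠ 0; add h_3 = -7/10x^2 - 1/5y^2 - 7/10y + 7/10 to the basis.

S(f_1,h_3): lcm = x^2y. S = -2/7y^3 - y^2 + y.
  reduce S modulo (f_1, f_2, h_3):
  remainder -2/7y^3 - y^2 + y ≠ 0; add h_4 = -2/7y^3 - y^2 + y to the basis.

The other S-polynomials (S(f_2,h_3), S(f_1,h_4), S(f_2,h_4), S(h_3,h_4)) all reduce to 0 modulo the current basis, so we have a Gröbner basis.
Inter-reduce: drop elements whose leading term is divisible by another's, tail-reduce, and make monic.
Reduced Gröbner basis: {y^3 + 7/2y^2 - 7/2y, x^2 + 2/7y^2 + y - 1, xy}.
Label its elements g_1 = y^3 + 7/2y^2 - 7/2y, g_2 = x^2 + 2/7y^2 + y - 1, g_3 = xy.

Reduce p = -2y^3 - 7y^2 + 6x + 6y + 12 modulo G:
  leading term y^3: subtract (-2)·g_1 from -2y^3 - 7y^2 + 6x + 6y + 12 → 6x - y + 12
  leading term x: no divisor's leading term divides it; move 6x to the remainder.
  leading term y: no divisor's leading term divides it; move -y to the remainder.
  leading term 1: no divisor's leading term divides it; move 12 to the remainder.
  normal form = 6x - y + 12.
The normal form is nonzero, so p ∉ I. Since p minus its normal form lies in I, I + (p) = I + (r) where r = 6x - y + 12; decide whether this ideal is the whole ring.
Run Buchberger on G together with r (pairs among the g_i already reduce to 0 since G is a Gröbner basis):
g_1 = y^3 + 7/2y^2 - 7/2y, LT = y^3.
g_2 = x^2 + 2/7y^2 + y - 1, LT = x^2.
g_3 = xy, LT = xy.
r = 6x - y + 12, LT = x.

S(g_2,r): lcm = x^2. S = 1/6xy + 2/7y^2 - 2x + y - 1.
  reduce S modulo (g_1, g_2, g_3, r):
  remainder 2/7y^2 + 2/3y + 3 ≠ 0; add m_5 = 2/7y^2 + 2/3y + 3 to the basis.

S(g_3,r): lcm = xy. S = 1/6y^2 - 2y.
  reduce S modulo (g_1, g_2, g_3, r, m_5):
  remainder -43/18y - 7/4 ≠ 0; add m_6 = -43/18y - 7/4 to the basis.

S(g_3,m_5): lcm = xy^2. S = -7/3xy - 21/2x.
  reduce S modulo (g_1, g_2, g_3, r, m_5, m_6):
  remainder 7665/344 ≠ 0; add m_7 = 7665/344 to the basis.

The other S-polynomials (S(g_1,g_2), S(g_1,g_3), S(g_1,r), S(g_2,g_3), S(g_1,m_5), S(g_2,m_5), S(r,m_5), S(g_1,m_6), S(g_2,m_6), S(g_3,m_6), S(r,m_6), S(m_5,m_6), S(g_1,m_7), S(g_2,m_7), S(g_3,m_7), S(r,m_7), S(m_5,m_7), S(m_6,m_7)) all reduce to 0 modulo the current basis, so we have a Gröbner basis.
Inter-reduce: drop elements whose leading term is divisible by another's, tail-reduce, and make monic.
Reduced Gröbner basis: {1}.
The reduced Gröbner basis of I + (p) is {1}: the ideal is the whole ring, so the enlarged system has no common solution — adjoining p is inconsistent.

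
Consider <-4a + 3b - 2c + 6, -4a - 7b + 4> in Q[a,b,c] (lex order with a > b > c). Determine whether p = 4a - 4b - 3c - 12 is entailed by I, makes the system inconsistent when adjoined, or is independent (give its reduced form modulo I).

First compute the reduced Gröbner basis of I by Buchberger's algorithm.
f_1 = -4a + 3b - 2c + 6, LT = a.
f_2 = -4a - 7b + 4, LT = a.

S(f_1,f_2): lcm = a. S = -5/2b + 1/2c - 1/2.
  leading term b: no divisor's leading term divides it; move -5/2b to the remainder.
  leading term c: no divisor's leading term divides it; move 1/2c to the remainder.
  leading term 1: no divisor's leading term divides it; move -1/2 to the remainder.
  remainder -5/2b + 1/2c - 1/2 ≠ 0; add h_3 = -5/2b + 1/2c - 1/2 to the basis.

S(f_1,h_3): leading monomials are coprime, so the S-polynomial reduces to 0 (Buchberger's first criterion).
S(f_2,h_3): leading monomials are coprime, so the S-polynomial reduces to 0 (Buchberger's first criterion).
Every S-polynomial of the final basis reduces to 0, so we have a Gröbner basis.
Inter-reduce: drop elements whose leading term is divisible by another's, tail-reduce, and make monic.
Reduced Gröbner basis: {a + 7/20c - 27/20, b - 1/5c + 1/5}.
Label its elements g_1 = a + 7/20c - 27/20, g_2 = b - 1/5c + 1/5.

Reduce p = 4a - 4b - 3c - 12 modulo G:
  leading term a: subtract (4)·g_1 from 4a - 4b - 3c - 12 → -4b - 22/5c - 33/5
  leading term b: subtract (-4)·g_2 from -4b - 22/5c - 33/5 → -26/5c - 29/5
  leading term c: no divisor's leading term divides it; move -26/5c to the remainder.
  leading term 1: no divisor's leading term divides it; move -29/5 to the remainder.
  normal form = -26/5c - 29/5.
The normal form is nonzero, so p ∉ I. Since p minus its normal form lies in I, I + (p) = I + (r) where r = -26/5c - 29/5; decide whether this ideal is the whole ring.
Run Buchberger on G together with r (pairs among the g_i already reduce to 0 since G is a Gröbner basis):
g_1 = a + 7/20c - 27/20, LT = a.
g_2 = b - 1/5c + 1/5, LT = b.
r = -26/5c - 29/5, LT = c.

S(g_1,g_2): leading monomials are coprime, so the S-polynomial reduces to 0 (Buchberger's first criterion).
S(g_1,r): leading monomials are coprime, so the S-polynomial reduces to 0 (Buchberger's first criterion).
S(g_2,r): leading monomials are coprime, so the S-polynomial reduces to 0 (Buchberger's first criterion).
Every S-polynomial of the final basis reduces to 0, so we have a Gröbner basis.
Inter-reduce: drop elements whose leading term is divisible by another's, tail-reduce, and make monic.
Reduced Gröbner basis: {a - 181/104, b + 11/26, c + 29/26}.
The reduced Gröbner basis of I + (p) is {a - 181/104, b + 11/26, c + 29/26} ≠ {1}, a proper ideal, so the enlarged system stays consistent: p is independent of I, with normal form -26/5c - 29/5.

4a - 4b - 3c - 12 is independent of I; its normal form modulo I is -26/5c - 29/5.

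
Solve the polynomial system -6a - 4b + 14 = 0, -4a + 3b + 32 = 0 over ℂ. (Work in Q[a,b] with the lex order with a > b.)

Compute a lex Gröbner basis by Buchberger's algorithm.
f_1 = -6a - 4b + 14, LT = a.
f_2 = -4a + 3b + 32, LT = a.

S(f_1,f_2): lcm = a. S = \tfrac{17}{12}b + \tfrac{17}{3}.
  leading term b: no divisor's leading term divides it; move \tfrac{17}{12}b to the remainder.
  leading term 1: no divisor's leading term divides it; move \tfrac{17}{3} to the remainder.
  remainder \tfrac{17}{12}b + \tfrac{17}{3} ≠ 0; add h_3 = \tfrac{17}{12}b + \tfrac{17}{3} to the basis.

The other S-polynomials (S(f_1,h_3), S(f_2,h_3)) all reduce to 0 modulo the current basis, so we have a Gröbner basis.
Inter-reduce: drop elements whose leading term is divisible by another's, tail-reduce, and make monic.
Reduced Gröbner basis: {a - 5, b + 4}.

From the last basis element, b + 4 = 0, so b takes values in {-4}. Each choice, substituted upward through the basis, yields the corresponding point(s) of the solution set.
  b = -4: the earlier basis element becomes a - 5 = 0, giving a = 5 — point (5, -4).
Zero-dimensionality of the ideal guarantees finitely many solutions over ℂ.

{(5, -4)}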